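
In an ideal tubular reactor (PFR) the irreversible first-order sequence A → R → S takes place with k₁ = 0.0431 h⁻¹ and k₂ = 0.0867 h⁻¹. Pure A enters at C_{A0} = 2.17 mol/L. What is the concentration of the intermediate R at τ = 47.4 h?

For first-order series with pure A initially, C_R(τ) = k₁C_{A0}/(k₂−k₁)·(e^(−k₁τ) − e^(−k₂τ)).
e^(−k₁τ) = e^(−0.0431×47.4) = e^(−2.043) = 0.1296; e^(−k₂τ) = e^(−4.110) = 0.01641.
C_R = 0.0431×2.17/(0.0867−0.0431) × (0.1296−0.01641) = 2.145×0.1132 = 0.2429 mol/L.

0.243 mol/L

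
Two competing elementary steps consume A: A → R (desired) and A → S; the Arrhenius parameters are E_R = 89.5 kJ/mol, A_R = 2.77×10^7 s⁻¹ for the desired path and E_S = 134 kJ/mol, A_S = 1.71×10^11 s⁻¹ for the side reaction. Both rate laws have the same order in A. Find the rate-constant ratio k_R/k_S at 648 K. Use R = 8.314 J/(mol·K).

0.626

k_R/k_S = (A_R/A_S)·exp[−(E_R−E_S)/(RT)] = (A_R/A_S)·exp[(E_S−E_R)/(RT)].
(E_S−E_R)/(RT) = (134−89.5)×10³/(8.314×648) = 44500/5387 = 8.260.
k_R/k_S = (2.77×10^7/1.71×10^11)·exp(8.260) = 1.620×10^-4 × 3866 = 0.626.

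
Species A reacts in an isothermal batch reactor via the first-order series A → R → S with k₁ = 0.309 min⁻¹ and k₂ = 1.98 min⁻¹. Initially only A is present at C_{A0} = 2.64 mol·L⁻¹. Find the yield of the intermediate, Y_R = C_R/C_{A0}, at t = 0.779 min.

0.106

Solving the coupled first-order balances gives C_R(t) = [k₁/(k₂−k₁)]·C_{A0}·(e^(−k₁t) − e^(−k₂t)).
e^(−k₁t) = e^(−0.309×0.779) = e^(−0.2407) = 0.7861; e^(−k₂t) = e^(−1.542) = 0.2139.
C_R = 0.309×2.64/(1.98−0.309) × (0.7861−0.2139) = 0.4882×0.5722 = 0.2793 mol·L⁻¹.
Y_R = C_R/C_{A0} = 0.2793/2.64 = 0.106.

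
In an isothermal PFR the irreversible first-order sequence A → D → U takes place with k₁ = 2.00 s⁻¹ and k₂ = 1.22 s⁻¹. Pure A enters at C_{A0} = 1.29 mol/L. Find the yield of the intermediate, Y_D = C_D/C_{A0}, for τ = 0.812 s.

0.447

The intermediate concentration in a first-order A→B→C sequence is C_D = k₁C_{A0}(e^(−k₁τ) − e^(−k₂τ))/(k₂−k₁).
e^(−k₁τ) = e^(−2.00×0.812) = e^(−1.624) = 0.1971; e^(−k₂τ) = e^(−0.9906) = 0.3713.
C_D = 2.00×1.29/(1.22−2.00) × (0.1971−0.3713) = (-3.308)×(-0.1742) = 0.5763 mol/L.
Y_D = C_D/C_{A0} = 0.5763/1.29 = 0.447.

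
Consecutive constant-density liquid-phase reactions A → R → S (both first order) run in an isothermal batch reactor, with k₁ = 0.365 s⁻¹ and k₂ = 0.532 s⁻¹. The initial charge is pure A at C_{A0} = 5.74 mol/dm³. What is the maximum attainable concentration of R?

At the optimum, C_{R,max}/C_{A0} = (k₁/k₂)^[k₂/(k₂−k₁)].
= (0.365/0.532)^(0.532/(0.532−0.365)) = (0.6861)^(3.186) = 0.3011.
C_{R,max} = 0.3011×5.74 = 1.73 mol/dm³.

1.73 mol/dm³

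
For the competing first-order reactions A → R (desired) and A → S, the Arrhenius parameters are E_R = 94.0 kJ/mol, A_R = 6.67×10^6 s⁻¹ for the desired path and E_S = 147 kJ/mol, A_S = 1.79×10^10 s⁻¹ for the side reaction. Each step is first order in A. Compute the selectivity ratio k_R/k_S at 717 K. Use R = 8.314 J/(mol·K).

2.71

k_R/k_S = (A_R/A_S)·exp[−(E_R−E_S)/(RT)] = (A_R/A_S)·exp[(E_S−E_R)/(RT)].
(E_S−E_R)/(RT) = (147−94.0)×10³/(8.314×717) = 53000/5961 = 8.891.
k_R/k_S = (6.67×10^6/1.79×10^10)·exp(8.891) = 3.726×10^-4 × 7266 = 2.71.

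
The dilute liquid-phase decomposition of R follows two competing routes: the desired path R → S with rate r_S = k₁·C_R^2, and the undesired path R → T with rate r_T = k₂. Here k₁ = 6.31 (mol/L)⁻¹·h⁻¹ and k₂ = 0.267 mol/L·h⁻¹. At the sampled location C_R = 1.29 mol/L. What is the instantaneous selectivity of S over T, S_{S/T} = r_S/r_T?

S_{S/T} = r_S/r_T = (k₁·C_R^2)/(k₂) = (k₁/k₂)·C_R^2.
= (6.31×1.290^2) / (0.267) = 10.50/0.2670 = 39.3.
Since the desired path is higher order in R, keeping C_R high (PFR or concentrated feed) favours S.

39.3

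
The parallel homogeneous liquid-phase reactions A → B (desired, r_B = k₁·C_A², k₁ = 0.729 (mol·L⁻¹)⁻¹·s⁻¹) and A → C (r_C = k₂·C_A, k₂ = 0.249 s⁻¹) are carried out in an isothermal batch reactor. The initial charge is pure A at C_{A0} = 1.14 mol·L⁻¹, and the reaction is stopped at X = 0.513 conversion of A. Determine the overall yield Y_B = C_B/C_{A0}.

0.363

C_A = C_{A0}(1−X) = 0.5552 mol·L⁻¹.
Along a PFR/batch, dC_C/dC_A = −r_C/(r_B+r_C) = −k₂/(k₂+k₁·C_A).
Integrating from C_{A0} to C_A: C_C = (0.249/0.729)·ln[(0.249+0.729·1.14)/(0.249+0.729·0.555)] = 0.3416·ln(1.080/0.6537) = 0.1715 mol·L⁻¹.
Then C_B = (C_{A0}−C_A) − C_C = 0.5848 − 0.1715 = 0.4133 mol·L⁻¹.
Y_B = C_B/C_{A0} = 0.4133/1.14 = 0.363.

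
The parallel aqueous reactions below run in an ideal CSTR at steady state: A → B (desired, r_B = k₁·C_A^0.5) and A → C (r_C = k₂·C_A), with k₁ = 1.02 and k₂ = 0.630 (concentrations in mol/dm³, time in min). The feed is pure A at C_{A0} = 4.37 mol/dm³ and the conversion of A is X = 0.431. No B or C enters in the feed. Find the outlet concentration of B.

Exit C_A = C_{A0}(1−X) = 4.37×0.569 = 2.487 mol/dm³.
A CSTR operates uniformly at the exit composition, giving r_B = 1.608 and r_C = 1.567 (each k·C_A^n at C_A = 2.487).
Fraction of consumed A going to B: r_B/(r_B+r_C) = 0.5066.
C_B = 0.5066·C_{A0}·X = 0.5066×4.37×0.431 = 0.954 mol/dm³.

0.954 mol/dm³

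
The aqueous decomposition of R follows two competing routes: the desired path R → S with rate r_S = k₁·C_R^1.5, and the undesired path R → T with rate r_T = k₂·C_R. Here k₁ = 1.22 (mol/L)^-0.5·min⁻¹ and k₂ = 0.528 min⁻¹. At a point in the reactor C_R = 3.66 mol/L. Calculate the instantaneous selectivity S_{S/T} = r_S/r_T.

4.42

S_{S/T} = r_S/r_T = (k₁·C_R^1.5)/(k₂·C_R) = (k₁/k₂)·C_R^0.5.
= (1.22×3.660^1.5) / (0.528×3.660) = 8.542/1.932 = 4.42.
Since the desired path is higher order in R, keeping C_R high (PFR or concentrated feed) favours S.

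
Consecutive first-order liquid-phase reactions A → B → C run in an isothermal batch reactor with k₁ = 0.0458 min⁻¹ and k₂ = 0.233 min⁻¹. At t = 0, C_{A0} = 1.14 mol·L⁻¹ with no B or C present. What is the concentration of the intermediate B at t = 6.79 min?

0.147 mol·L⁻¹

For first-order series with pure A initially, C_B(t) = k₁C_{A0}/(k₂−k₁)·(e^(−k₁t) − e^(−k₂t)).
e^(−k₁t) = e^(−0.0458×6.79) = e^(−0.3110) = 0.7327; e^(−k₂t) = e^(−1.582) = 0.2055.
C_B = 0.0458×1.14/(0.233−0.0458) × (0.7327−0.2055) = 0.2789×0.5272 = 0.1470 mol·L⁻¹.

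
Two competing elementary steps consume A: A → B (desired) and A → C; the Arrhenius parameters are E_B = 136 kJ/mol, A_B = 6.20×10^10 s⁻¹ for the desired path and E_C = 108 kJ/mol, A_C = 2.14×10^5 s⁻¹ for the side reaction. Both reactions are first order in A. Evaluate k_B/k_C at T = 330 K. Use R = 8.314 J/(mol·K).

k_B/k_C = (A_B/A_C)·exp[−(E_B−E_C)/(RT)] = (A_B/A_C)·exp[(E_C−E_B)/(RT)].
(E_C−E_B)/(RT) = (108−136)×10³/(8.314×330) = -28000/2744 = -10.21.
k_B/k_C = (6.20×10^10/2.14×10^5)·exp(-10.21) = 2.897×10^5 × 3.697×10^-5 = 10.7.
Since E_B > E_C, raising the temperature improves selectivity toward B.

10.7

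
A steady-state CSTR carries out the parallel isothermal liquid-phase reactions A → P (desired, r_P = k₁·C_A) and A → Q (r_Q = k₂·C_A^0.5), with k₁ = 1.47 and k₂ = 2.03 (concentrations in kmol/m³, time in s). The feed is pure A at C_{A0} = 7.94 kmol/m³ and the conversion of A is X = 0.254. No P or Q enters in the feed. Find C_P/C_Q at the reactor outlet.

Exit C_A = C_{A0}(1−X) = 7.94×0.746 = 5.923 kmol/m³.
In a CSTR the entire volume is at exit conditions, so r_P = 1.47×5.923 = 8.707 and r_Q = 2.03×5.923^0.5 = 4.941.
Overall selectivity = C_P/C_Q = r_Pτ/(r_Qτ) = r_P/r_Q = 1.76.

1.76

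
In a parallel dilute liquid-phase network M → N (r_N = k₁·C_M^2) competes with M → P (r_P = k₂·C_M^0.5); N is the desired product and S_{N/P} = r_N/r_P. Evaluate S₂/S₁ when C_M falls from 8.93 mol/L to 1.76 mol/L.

0.0875

S_{N/P} = (k₁/k₂)·C_M^1.5, so S₂/S₁ = (C_{M,2}/C_{M,1})^1.5.
= (1.76/8.93)^1.5 = (0.1971)^1.5 = 0.0875.
Selectivity toward N falls as C_M falls — high-concentration operation is favoured.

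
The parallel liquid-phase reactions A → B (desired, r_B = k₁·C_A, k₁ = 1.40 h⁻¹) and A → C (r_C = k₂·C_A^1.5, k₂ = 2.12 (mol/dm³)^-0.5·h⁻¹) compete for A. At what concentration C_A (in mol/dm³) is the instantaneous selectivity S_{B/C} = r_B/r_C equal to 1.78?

S_{B/C} = (k₁/k₂)·C_A^-0.5 ⇒ C_A = (S·k₂/k₁)^(-2).
= (1.78×2.12/1.40)^(-2) = (2.695)^(-2) = 0.138 mol/dm³.

0.138 mol/dm³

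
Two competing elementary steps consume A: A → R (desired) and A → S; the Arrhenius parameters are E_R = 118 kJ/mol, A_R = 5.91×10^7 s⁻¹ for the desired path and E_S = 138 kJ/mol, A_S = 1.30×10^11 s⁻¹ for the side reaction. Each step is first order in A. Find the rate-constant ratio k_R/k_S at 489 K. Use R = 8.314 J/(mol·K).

k_R/k_S = (A_R/A_S)·exp[−(E_R−E_S)/(RT)] = (A_R/A_S)·exp[(E_S−E_R)/(RT)].
(E_S−E_R)/(RT) = (138−118)×10³/(8.314×489) = 20000/4066 = 4.919.
k_R/k_S = (5.91×10^7/1.30×10^11)·exp(4.919) = 4.546×10^-4 × 136.9 = 0.0622.

0.0622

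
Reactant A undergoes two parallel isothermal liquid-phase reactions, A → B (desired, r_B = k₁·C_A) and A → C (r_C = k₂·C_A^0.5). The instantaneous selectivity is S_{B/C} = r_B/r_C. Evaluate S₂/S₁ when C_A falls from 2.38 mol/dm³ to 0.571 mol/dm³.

0.490

S_{B/C} = (k₁/k₂)·C_A^0.5, so S₂/S₁ = (C_{A,2}/C_{A,1})^0.5.
= (0.571/2.38)^0.5 = (0.2399)^0.5 = 0.490.
Selectivity toward B falls as C_A falls — high-concentration operation is favoured.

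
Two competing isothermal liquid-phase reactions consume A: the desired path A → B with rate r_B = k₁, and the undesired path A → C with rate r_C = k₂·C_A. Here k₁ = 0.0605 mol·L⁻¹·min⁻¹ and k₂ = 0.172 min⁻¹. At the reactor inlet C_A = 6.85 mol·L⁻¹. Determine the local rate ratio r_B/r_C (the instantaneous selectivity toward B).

0.0513

S_{B/C} = r_B/r_C = (k₁)/(k₂·C_A) = (k₁/k₂)·C_A⁻¹.
= (0.0605) / (0.172×6.850) = 0.06050/1.178 = 0.0513.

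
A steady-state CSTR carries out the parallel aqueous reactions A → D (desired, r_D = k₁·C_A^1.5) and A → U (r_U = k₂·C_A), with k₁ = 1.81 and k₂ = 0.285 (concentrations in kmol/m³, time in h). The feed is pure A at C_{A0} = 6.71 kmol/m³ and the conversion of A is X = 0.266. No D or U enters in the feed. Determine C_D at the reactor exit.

1.67 kmol/m³

Exit C_A = C_{A0}(1−X) = 6.71×0.734 = 4.925 kmol/m³.
Rates in a CSTR are evaluated at the outlet concentration: r_D = 1.81×4.925^1.5 = 19.78, r_U = 0.285×4.925 = 1.404.
Fraction of consumed A going to D: r_D/(r_D+r_U) = 0.9337.
C_D = 0.9337·C_{A0}·X = 0.9337×6.71×0.266 = 1.67 kmol/m³.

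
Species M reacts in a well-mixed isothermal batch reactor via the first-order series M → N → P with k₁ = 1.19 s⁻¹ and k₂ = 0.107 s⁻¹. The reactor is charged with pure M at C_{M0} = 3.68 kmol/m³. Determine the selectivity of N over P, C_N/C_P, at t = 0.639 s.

The intermediate concentration in a first-order A→B→C sequence is C_N = k₁C_{M0}(e^(−k₁t) − e^(−k₂t))/(k₂−k₁).
e^(−k₁t) = e^(−1.19×0.639) = e^(−0.7604) = 0.4675; e^(−k₂t) = e^(−0.06837) = 0.9339.
C_N = 1.19×3.68/(0.107−1.19) × (0.4675−0.9339) = (-4.044)×(-0.4664) = 1.886 kmol/m³.
C_M = C_{M0}e^(−k₁t) = 1.720 kmol/m³, so C_P = C_{M0}−C_M−C_N = 0.07362 kmol/m³; C_N/C_P = 25.6.

25.6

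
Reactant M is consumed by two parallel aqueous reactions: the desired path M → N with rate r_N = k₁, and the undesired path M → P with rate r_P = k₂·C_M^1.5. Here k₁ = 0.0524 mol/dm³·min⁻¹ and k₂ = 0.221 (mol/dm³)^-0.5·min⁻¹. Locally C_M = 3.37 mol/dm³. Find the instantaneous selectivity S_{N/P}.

S_{N/P} = r_N/r_P = (k₁)/(k₂·C_M^1.5) = (k₁/k₂)·C_M^-1.5.
= (0.0524) / (0.221×3.370^1.5) = 0.05240/1.367 = 0.0383.

0.0383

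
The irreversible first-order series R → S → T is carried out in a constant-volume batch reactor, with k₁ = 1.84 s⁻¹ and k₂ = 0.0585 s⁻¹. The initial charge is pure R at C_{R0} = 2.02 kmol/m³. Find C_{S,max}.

1.80 kmol/m³

At the optimum, C_{S,max}/C_{R0} = (k₁/k₂)^[k₂/(k₂−k₁)].
= (1.84/0.0585)^(0.0585/(0.0585−1.84)) = (31.45)^(-0.03284) = 0.8929.
C_{S,max} = 0.8929×2.02 = 1.80 kmol/m³.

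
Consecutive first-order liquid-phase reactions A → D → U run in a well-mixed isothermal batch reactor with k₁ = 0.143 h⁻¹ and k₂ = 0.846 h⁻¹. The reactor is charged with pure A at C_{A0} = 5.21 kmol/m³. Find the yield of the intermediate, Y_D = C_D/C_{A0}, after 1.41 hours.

0.105

The intermediate concentration in a first-order A→B→C sequence is C_D = k₁C_{A0}(e^(−k₁t) − e^(−k₂t))/(k₂−k₁).
e^(−k₁t) = e^(−0.143×1.41) = e^(−0.2016) = 0.8174; e^(−k₂t) = e^(−1.193) = 0.3034.
C_D = 0.143×5.21/(0.846−0.143) × (0.8174−0.3034) = 1.060×0.5140 = 0.5448 kmol/m³.
Y_D = C_D/C_{A0} = 0.5448/5.21 = 0.105.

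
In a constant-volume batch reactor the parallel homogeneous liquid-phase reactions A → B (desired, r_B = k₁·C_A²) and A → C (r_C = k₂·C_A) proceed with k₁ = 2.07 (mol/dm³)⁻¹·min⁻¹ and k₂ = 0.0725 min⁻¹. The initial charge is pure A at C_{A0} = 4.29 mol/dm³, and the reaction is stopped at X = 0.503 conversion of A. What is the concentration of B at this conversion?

2.13 mol/dm³

C_A = C_{A0}(1−X) = 2.132 mol/dm³.
Along a PFR/batch, dC_C/dC_A = −r_C/(r_B+r_C) = −k₂/(k₂+k₁·C_A).
Integrating from C_{A0} to C_A: C_C = (0.0725/2.07)·ln[(0.0725+2.07·4.29)/(0.0725+2.07·2.13)] = 0.03502·ln(8.953/4.486) = 0.02420 mol/dm³.
Then C_B = (C_{A0}−C_A) − C_C = 2.158 − 0.02420 = 2.134 mol/dm³.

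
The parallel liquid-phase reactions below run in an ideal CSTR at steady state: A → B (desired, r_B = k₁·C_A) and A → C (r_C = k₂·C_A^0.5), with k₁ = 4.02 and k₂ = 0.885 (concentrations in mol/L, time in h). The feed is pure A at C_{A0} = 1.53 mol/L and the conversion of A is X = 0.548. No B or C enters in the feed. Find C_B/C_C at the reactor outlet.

Exit C_A = C_{A0}(1−X) = 1.53×0.452 = 0.6916 mol/L.
In a CSTR the entire volume is at exit conditions, so r_B = 4.02×0.6916 = 2.780 and r_C = 0.885×0.6916^0.5 = 0.7360.
Overall selectivity = C_B/C_C = r_Bτ/(r_Cτ) = r_B/r_C = 3.78.

3.78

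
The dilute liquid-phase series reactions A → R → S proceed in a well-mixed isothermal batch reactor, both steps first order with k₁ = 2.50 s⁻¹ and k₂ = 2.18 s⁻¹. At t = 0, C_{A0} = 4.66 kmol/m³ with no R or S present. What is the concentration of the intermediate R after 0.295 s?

1.72 kmol/m³

The intermediate concentration in a first-order A→B→C sequence is C_R = k₁C_{A0}(e^(−k₁t) − e^(−k₂t))/(k₂−k₁).
e^(−k₁t) = e^(−2.50×0.295) = e^(−0.7375) = 0.4783; e^(−k₂t) = e^(−0.6431) = 0.5257.
C_R = 2.50×4.66/(2.18−2.50) × (0.4783−0.5257) = (-36.41)×(-0.04735) = 1.724 kmol/m³.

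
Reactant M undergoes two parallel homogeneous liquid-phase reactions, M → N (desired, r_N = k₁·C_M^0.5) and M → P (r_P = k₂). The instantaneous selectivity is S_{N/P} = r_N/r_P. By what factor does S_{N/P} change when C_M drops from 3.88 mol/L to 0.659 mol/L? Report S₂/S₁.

S_{N/P} = (k₁/k₂)·C_M^0.5, so S₂/S₁ = (C_{M,2}/C_{M,1})^0.5.
= (0.659/3.88)^0.5 = (0.1698)^0.5 = 0.412.

0.412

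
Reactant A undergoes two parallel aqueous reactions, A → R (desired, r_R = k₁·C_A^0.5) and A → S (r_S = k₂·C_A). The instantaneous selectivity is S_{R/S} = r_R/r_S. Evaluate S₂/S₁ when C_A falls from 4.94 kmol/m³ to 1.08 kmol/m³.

S_{R/S} = (k₁/k₂)·C_A^-0.5, so S₂/S₁ = (C_{A,2}/C_{A,1})^-0.5.
= (1.08/4.94)^(-0.5) = (0.2186)^(-0.5) = 2.14.
Selectivity toward R rises as C_A falls — low-concentration operation is favoured.

2.14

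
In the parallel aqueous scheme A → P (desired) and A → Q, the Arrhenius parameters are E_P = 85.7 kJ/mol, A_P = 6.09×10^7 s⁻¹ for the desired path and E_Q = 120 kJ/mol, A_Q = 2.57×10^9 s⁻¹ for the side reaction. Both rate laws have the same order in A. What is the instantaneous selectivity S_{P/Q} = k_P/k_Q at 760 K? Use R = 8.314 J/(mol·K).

k_P/k_Q = (A_P/A_Q)·exp[−(E_P−E_Q)/(RT)] = (A_P/A_Q)·exp[(E_Q−E_P)/(RT)].
(E_Q−E_P)/(RT) = (120−85.7)×10³/(8.314×760) = 34300/6319 = 5.428.
k_P/k_Q = (6.09×10^7/2.57×10^9)·exp(5.428) = 0.02370 × 227.8 = 5.40.
Since E_P < E_Q, lowering the temperature improves selectivity toward P.

5.40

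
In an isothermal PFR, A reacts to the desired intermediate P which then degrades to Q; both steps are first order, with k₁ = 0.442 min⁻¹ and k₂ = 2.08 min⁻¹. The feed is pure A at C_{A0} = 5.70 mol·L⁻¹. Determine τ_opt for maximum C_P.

0.946 min

The intermediate peaks when r₁ = r₂, i.e. k₁e^(−k₁τ) = k₂e^(−k₂τ), giving τ_opt = ln(k₂/k₁)/(k₂−k₁).
= ln(2.08/0.442)/(2.08−0.442) = ln(4.706)/1.638 = 1.549/1.638 = 0.946 min.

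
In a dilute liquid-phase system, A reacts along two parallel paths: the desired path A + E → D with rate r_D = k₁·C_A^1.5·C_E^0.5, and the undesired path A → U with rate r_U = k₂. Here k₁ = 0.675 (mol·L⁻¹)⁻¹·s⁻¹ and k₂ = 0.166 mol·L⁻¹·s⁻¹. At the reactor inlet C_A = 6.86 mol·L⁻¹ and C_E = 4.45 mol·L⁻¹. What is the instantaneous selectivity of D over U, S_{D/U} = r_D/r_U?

154

S_{D/U} = r_D/r_U = (k₁·C_A^1.5·C_E^0.5)/(k₂) = (k₁/k₂)·C_A^1.5·C_E^0.5.
= (0.675×6.860^1.5×4.450^0.5) / (0.166) = 25.58/0.1660 = 154.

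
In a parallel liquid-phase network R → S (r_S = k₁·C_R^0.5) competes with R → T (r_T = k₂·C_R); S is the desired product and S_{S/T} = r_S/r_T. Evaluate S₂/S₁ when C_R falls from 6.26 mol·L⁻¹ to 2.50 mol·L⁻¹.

1.58

S_{S/T} = (k₁/k₂)·C_R^-0.5, so S₂/S₁ = (C_{R,2}/C_{R,1})^-0.5.
= (2.50/6.26)^(-0.5) = (0.3994)^(-0.5) = 1.58.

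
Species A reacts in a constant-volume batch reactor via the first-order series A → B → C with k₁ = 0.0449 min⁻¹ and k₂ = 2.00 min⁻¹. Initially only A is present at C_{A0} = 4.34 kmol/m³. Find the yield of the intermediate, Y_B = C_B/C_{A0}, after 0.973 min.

The intermediate concentration in a first-order A→B→C sequence is C_B = k₁C_{A0}(e^(−k₁t) − e^(−k₂t))/(k₂−k₁).
e^(−k₁t) = e^(−0.0449×0.973) = e^(−0.04369) = 0.9573; e^(−k₂t) = e^(−1.946) = 0.1428.
C_B = 0.0449×4.34/(2.00−0.0449) × (0.9573−0.1428) = 0.09967×0.8144 = 0.08117 kmol/m³.
Y_B = C_B/C_{A0} = 0.08117/4.34 = 0.0187.

0.0187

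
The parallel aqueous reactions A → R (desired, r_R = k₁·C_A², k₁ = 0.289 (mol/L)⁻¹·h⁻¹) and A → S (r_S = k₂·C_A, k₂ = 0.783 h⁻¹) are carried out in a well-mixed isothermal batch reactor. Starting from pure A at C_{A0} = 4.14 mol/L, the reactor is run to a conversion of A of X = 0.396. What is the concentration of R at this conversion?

0.898 mol/L

C_A = C_{A0}(1−X) = 2.501 mol/L.
Along a PFR/batch, dC_S/dC_A = −r_S/(r_R+r_S) = −k₂/(k₂+k₁·C_A).
Integrating from C_{A0} to C_A: C_S = (0.783/0.289)·ln[(0.783+0.289·4.14)/(0.783+0.289·2.50)] = 2.709·ln(1.979/1.506) = 0.7413 mol/L.
Then C_R = (C_{A0}−C_A) − C_S = 1.639 − 0.7413 = 0.8982 mol/L.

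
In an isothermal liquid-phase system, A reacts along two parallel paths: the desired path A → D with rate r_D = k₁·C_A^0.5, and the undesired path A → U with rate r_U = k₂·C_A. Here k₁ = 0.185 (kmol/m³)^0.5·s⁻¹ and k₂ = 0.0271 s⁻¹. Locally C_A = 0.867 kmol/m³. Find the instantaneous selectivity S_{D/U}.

S_{D/U} = r_D/r_U = (k₁·C_A^0.5)/(k₂·C_A) = (k₁/k₂)·C_A^-0.5.
= (0.185×0.8670^0.5) / (0.0271×0.8670) = 0.1723/0.02350 = 7.33.
The undesired path is higher order in A, so low C_A (CSTR or dilute feed) favours D.

7.33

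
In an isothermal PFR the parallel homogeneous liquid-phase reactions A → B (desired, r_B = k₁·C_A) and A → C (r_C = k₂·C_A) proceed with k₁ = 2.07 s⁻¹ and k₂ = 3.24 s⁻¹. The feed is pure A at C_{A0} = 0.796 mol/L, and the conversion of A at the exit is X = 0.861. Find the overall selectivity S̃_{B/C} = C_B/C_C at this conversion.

0.639

C_A = C_{A0}(1−X) = 0.1106 mol/L.
Both paths are first order in A, so the instantaneous fraction to B is constant: dC_B/d(−C_A) = k₁/(k₁+k₂) = 0.3898.
C_B = 0.3898·(C_{A0}−C_A) = 0.3898×0.6854 = 0.267 mol/L.
C_C = (C_{A0}−C_A)−C_B = 0.4182 mol/L; S̃_{B/C} = 0.2672/0.4182 = 0.639.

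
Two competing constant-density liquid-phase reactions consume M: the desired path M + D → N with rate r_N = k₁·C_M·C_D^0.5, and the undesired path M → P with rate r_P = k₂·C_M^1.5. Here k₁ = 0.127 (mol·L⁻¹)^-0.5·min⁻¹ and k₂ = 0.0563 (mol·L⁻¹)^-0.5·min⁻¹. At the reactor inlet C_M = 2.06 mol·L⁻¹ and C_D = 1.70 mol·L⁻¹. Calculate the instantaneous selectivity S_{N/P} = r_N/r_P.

S_{N/P} = r_N/r_P = (k₁·C_M·C_D^0.5)/(k₂·C_M^1.5) = (k₁/k₂)·C_M^-0.5·C_D^0.5.
= (0.127×2.060×1.700^0.5) / (0.0563×2.060^1.5) = 0.3411/0.1665 = 2.05.
The undesired path is higher order in M, so low C_M (CSTR or dilute feed) favours N.

2.05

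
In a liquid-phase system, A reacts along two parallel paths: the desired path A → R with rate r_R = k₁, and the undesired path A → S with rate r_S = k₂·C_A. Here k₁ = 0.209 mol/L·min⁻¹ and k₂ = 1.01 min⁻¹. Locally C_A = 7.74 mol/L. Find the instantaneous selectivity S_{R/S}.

S_{R/S} = r_R/r_S = (k₁)/(k₂·C_A) = (k₁/k₂)·C_A⁻¹.
= (0.209) / (1.01×7.740) = 0.2090/7.817 = 0.0267.
The undesired path is higher order in A, so low C_A (CSTR or dilute feed) favours R.

0.0267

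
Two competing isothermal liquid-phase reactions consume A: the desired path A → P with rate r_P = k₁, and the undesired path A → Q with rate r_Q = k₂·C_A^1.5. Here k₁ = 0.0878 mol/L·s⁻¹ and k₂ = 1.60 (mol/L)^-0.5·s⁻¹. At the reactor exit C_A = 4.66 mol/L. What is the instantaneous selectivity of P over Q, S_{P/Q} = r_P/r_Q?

S_{P/Q} = r_P/r_Q = (k₁)/(k₂·C_A^1.5) = (k₁/k₂)·C_A^-1.5.
= (0.0878) / (1.60×4.660^1.5) = 0.08780/16.10 = 0.00546.
The undesired path is higher order in A, so low C_A (CSTR or dilute feed) favours P.

0.00546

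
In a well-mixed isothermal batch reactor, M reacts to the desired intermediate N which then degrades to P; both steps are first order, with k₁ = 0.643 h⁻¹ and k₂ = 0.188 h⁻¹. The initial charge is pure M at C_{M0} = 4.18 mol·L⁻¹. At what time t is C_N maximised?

Setting dC_N/dt = 0 gives t_opt = ln(k₂/k₁)/(k₂−k₁).
= ln(0.188/0.643)/(0.188−0.643) = ln(0.2924)/-0.4550 = -1.230/-0.4550 = 2.70 h.

2.70 h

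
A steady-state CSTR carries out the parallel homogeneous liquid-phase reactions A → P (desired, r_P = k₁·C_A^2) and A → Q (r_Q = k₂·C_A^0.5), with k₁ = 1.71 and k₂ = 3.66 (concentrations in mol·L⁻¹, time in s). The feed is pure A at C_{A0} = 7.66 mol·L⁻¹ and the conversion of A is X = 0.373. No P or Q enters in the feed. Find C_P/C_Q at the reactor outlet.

4.92

Exit C_A = C_{A0}(1−X) = 7.66×0.627 = 4.803 mol·L⁻¹.
A CSTR operates uniformly at the exit composition, giving r_P = 39.44 and r_Q = 8.021 (each k·C_A^n at C_A = 4.803).
Overall selectivity = C_P/C_Q = r_Pτ/(r_Qτ) = r_P/r_Q = 4.92.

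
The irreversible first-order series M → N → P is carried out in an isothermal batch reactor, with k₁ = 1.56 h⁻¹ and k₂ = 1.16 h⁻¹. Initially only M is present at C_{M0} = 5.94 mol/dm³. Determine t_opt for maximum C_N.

0.741 h

Setting dC_N/dt = 0 gives t_opt = ln(k₂/k₁)/(k₂−k₁).
= ln(1.16/1.56)/(1.16−1.56) = ln(0.7436)/-0.4000 = -0.2963/-0.4000 = 0.741 h.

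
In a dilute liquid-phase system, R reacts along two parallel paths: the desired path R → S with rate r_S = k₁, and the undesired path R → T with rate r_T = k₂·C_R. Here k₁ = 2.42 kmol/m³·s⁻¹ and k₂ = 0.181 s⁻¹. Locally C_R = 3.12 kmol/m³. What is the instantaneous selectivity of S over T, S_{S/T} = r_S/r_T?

4.29

S_{S/T} = r_S/r_T = (k₁)/(k₂·C_R) = (k₁/k₂)·C_R⁻¹.
= (2.42) / (0.181×3.120) = 2.420/0.5647 = 4.29.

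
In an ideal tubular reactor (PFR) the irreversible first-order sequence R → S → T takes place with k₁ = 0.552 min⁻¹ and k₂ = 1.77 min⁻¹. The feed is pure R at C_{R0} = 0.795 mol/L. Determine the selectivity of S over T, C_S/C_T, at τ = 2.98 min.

The intermediate concentration in a first-order A→B→C sequence is C_S = k₁C_{R0}(e^(−k₁τ) − e^(−k₂τ))/(k₂−k₁).
e^(−k₁τ) = e^(−0.552×2.98) = e^(−1.645) = 0.1930; e^(−k₂τ) = e^(−5.275) = 0.005120.
C_S = 0.552×0.795/(1.77−0.552) × (0.1930−0.005120) = 0.3603×0.1879 = 0.06770 mol/L.
C_R = C_{R0}e^(−k₁τ) = 0.1535 mol/L, so C_T = C_{R0}−C_R−C_S = 0.5738 mol/L; C_S/C_T = 0.118.

0.118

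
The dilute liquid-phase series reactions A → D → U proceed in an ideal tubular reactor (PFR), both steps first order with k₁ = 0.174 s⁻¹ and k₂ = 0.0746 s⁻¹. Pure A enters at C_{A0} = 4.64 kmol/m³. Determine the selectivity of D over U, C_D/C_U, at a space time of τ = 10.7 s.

Solving the coupled first-order balances gives C_D(τ) = [k₁/(k₂−k₁)]·C_{A0}·(e^(−k₁τ) − e^(−k₂τ)).
e^(−k₁τ) = e^(−0.174×10.7) = e^(−1.862) = 0.1554; e^(−k₂τ) = e^(−0.7982) = 0.4501.
C_D = 0.174×4.64/(0.0746−0.174) × (0.1554−0.4501) = (-8.122)×(-0.2947) = 2.394 kmol/m³.
C_A = C_{A0}e^(−k₁τ) = 0.7210 kmol/m³, so C_U = C_{A0}−C_A−C_D = 1.525 kmol/m³; C_D/C_U = 1.57.

1.57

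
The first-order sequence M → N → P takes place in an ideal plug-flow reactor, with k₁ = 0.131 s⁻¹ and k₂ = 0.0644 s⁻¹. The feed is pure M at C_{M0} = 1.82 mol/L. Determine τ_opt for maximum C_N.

10.7 s

The intermediate peaks when r₁ = r₂, i.e. k₁e^(−k₁τ) = k₂e^(−k₂τ), giving τ_opt = ln(k₂/k₁)/(k₂−k₁).
= ln(0.0644/0.131)/(0.0644−0.131) = ln(0.4916)/-0.06660 = -0.7101/-0.06660 = 10.7 s.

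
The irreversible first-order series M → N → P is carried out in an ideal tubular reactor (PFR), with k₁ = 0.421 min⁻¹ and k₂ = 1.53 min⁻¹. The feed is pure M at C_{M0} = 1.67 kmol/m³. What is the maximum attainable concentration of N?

0.282 kmol/m³

At the optimum, C_{N,max}/C_{M0} = (k₁/k₂)^[k₂/(k₂−k₁)].
= (0.421/1.53)^(1.53/(1.53−0.421)) = (0.2752)^(1.380) = 0.1686.
C_{N,max} = 0.1686×1.67 = 0.282 kmol/m³.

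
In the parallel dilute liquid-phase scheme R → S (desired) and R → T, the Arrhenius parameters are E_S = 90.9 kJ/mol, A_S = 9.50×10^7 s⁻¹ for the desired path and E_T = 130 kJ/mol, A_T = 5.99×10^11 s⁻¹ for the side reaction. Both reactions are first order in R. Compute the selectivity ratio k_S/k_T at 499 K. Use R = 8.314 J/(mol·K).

Since both paths have the same order in R, the concentration cancels and S_{S/T} = k_S/k_T = (A_S/A_T)·exp[(E_T−E_S)/(RT)].
(E_T−E_S)/(RT) = (130−90.9)×10³/(8.314×499) = 39100/4149 = 9.425.
k_S/k_T = (9.50×10^7/5.99×10^11)·exp(9.425) = 1.586×10^-4 × 12390 = 1.97.
Since E_S < E_T, lowering the temperature improves selectivity toward S.

1.97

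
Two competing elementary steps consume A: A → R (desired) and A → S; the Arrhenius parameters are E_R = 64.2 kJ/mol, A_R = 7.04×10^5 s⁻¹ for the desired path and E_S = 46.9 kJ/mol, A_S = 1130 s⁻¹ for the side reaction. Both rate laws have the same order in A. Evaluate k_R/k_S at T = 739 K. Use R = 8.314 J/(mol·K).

Since both paths have the same order in A, the concentration cancels and S_{R/S} = k_R/k_S = (A_R/A_S)·exp[(E_S−E_R)/(RT)].
(E_S−E_R)/(RT) = (46.9−64.2)×10³/(8.314×739) = -17300/6144 = -2.816.
k_R/k_S = (7.04×10^5/1130)·exp(-2.816) = 623.0 × 0.05986 = 37.3.
Since E_R > E_S, raising the temperature improves selectivity toward R.

37.3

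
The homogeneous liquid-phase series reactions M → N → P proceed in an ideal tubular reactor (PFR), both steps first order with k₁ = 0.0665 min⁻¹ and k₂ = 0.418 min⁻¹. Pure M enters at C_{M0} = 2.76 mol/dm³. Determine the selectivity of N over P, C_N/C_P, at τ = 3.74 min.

0.961

For first-order series with pure M initially, C_N(τ) = k₁C_{M0}/(k₂−k₁)·(e^(−k₁τ) − e^(−k₂τ)).
e^(−k₁τ) = e^(−0.0665×3.74) = e^(−0.2487) = 0.7798; e^(−k₂τ) = e^(−1.563) = 0.2094.
C_N = 0.0665×2.76/(0.418−0.0665) × (0.7798−0.2094) = 0.5222×0.5704 = 0.2978 mol/dm³.
C_M = C_{M0}e^(−k₁τ) = 2.152 mol/dm³, so C_P = C_{M0}−C_M−C_N = 0.3099 mol/dm³; C_N/C_P = 0.961.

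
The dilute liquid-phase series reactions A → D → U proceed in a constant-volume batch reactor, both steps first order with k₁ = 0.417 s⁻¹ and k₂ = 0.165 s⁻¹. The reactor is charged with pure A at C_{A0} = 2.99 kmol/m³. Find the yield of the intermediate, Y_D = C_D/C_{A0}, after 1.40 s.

0.390

Solving the coupled first-order balances gives C_D(t) = [k₁/(k₂−k₁)]·C_{A0}·(e^(−k₁t) − e^(−k₂t)).
e^(−k₁t) = e^(−0.417×1.40) = e^(−0.5838) = 0.5578; e^(−k₂t) = e^(−0.2310) = 0.7937.
C_D = 0.417×2.99/(0.165−0.417) × (0.5578−0.7937) = (-4.948)×(-0.2360) = 1.167 kmol/m³.
Y_D = C_D/C_{A0} = 1.167/2.99 = 0.390.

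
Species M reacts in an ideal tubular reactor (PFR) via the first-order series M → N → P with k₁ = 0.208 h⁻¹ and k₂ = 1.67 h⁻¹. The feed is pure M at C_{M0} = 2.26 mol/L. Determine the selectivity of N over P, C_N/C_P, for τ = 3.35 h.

For first-order series with pure M initially, C_N(τ) = k₁C_{M0}/(k₂−k₁)·(e^(−k₁τ) − e^(−k₂τ)).
e^(−k₁τ) = e^(−0.208×3.35) = e^(−0.6968) = 0.4982; e^(−k₂τ) = e^(−5.595) = 0.003718.
C_N = 0.208×2.26/(1.67−0.208) × (0.4982−0.003718) = 0.3215×0.4945 = 0.1590 mol/L.
C_M = C_{M0}e^(−k₁τ) = 1.126 mol/L, so C_P = C_{M0}−C_M−C_N = 0.9751 mol/L; C_N/C_P = 0.163.

0.163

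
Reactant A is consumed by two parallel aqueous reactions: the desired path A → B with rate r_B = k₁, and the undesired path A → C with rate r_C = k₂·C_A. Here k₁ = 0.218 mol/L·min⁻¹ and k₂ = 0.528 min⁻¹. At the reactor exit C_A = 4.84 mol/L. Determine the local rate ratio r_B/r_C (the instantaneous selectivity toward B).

0.0853

S_{B/C} = r_B/r_C = (k₁)/(k₂·C_A) = (k₁/k₂)·C_A⁻¹.
= (0.218) / (0.528×4.840) = 0.2180/2.556 = 0.0853.
The undesired path is higher order in A, so low C_A (CSTR or dilute feed) favours B.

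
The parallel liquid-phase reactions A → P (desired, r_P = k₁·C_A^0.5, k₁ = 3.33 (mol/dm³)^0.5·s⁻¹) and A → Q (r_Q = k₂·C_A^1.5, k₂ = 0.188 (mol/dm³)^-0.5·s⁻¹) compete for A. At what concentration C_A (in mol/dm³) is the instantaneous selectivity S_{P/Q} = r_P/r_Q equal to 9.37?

1.89 mol/dm³

S_{P/Q} = (k₁/k₂)·C_A⁻¹ ⇒ C_A = (S·k₂/k₁)^(-1).
= (9.37×0.188/3.33)^(-1) = (0.5290)^(-1) = 1.89 mol/dm³.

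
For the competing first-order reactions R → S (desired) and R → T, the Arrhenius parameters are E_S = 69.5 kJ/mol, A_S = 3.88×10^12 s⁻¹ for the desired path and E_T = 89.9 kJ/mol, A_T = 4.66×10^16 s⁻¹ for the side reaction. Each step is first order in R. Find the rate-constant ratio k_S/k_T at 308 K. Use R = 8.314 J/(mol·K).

0.240

k_S/k_T = (A_S/A_T)·exp[−(E_S−E_T)/(RT)] = (A_S/A_T)·exp[(E_T−E_S)/(RT)].
(E_T−E_S)/(RT) = (89.9−69.5)×10³/(8.314×308) = 20400/2561 = 7.967.
k_S/k_T = (3.88×10^12/4.66×10^16)·exp(7.967) = 8.326×10^-5 × 2883 = 0.240.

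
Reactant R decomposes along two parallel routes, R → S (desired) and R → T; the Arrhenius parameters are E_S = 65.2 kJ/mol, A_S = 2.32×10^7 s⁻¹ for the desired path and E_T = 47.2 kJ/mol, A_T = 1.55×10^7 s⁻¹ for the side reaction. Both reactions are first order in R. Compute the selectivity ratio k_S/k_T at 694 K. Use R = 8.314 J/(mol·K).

With equal orders, S_{S/T} = k_S/k_T = (A_S/A_T)·exp[(E_T−E_S)/(RT)].
(E_T−E_S)/(RT) = (47.2−65.2)×10³/(8.314×694) = -18000/5770 = -3.120.
k_S/k_T = (2.32×10^7/1.55×10^7)·exp(-3.120) = 1.497 × 0.04417 = 0.0661.

0.0661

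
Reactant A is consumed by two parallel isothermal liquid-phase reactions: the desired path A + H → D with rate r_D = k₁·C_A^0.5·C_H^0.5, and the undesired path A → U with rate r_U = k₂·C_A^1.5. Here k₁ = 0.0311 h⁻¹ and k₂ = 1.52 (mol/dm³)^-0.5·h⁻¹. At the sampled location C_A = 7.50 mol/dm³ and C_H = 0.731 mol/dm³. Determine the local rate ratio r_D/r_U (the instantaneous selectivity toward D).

S_{D/U} = r_D/r_U = (k₁·C_A^0.5·C_H^0.5)/(k₂·C_A^1.5) = (k₁/k₂)·C_A⁻¹·C_H^0.5.
= (0.0311×7.500^0.5×0.7310^0.5) / (1.52×7.500^1.5) = 0.07282/31.22 = 0.00233.

0.00233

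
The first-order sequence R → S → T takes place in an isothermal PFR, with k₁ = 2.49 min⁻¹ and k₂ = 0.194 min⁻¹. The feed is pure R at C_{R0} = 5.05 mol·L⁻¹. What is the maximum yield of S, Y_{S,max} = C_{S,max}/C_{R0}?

0.806

For a first-order series the maximum intermediate yield is C_{S,max}/C_{R0} = (k₁/k₂)^[k₂/(k₂−k₁)].
= (2.49/0.194)^(0.194/(0.194−2.49)) = (12.84)^(-0.08449) = 0.8060.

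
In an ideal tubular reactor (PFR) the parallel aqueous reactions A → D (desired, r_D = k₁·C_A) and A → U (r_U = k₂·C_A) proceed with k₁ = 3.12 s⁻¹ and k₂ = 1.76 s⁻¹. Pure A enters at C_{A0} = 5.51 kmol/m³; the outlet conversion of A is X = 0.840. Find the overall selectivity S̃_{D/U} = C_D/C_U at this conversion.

1.77

C_A = C_{A0}(1−X) = 0.8816 kmol/m³.
Both paths are first order in A, so the instantaneous fraction to D is constant: dC_D/d(−C_A) = k₁/(k₁+k₂) = 0.6393.
C_D = 0.6393·(C_{A0}−C_A) = 0.6393×4.628 = 2.96 kmol/m³.
C_U = (C_{A0}−C_A)−C_D = 1.669 kmol/m³; S̃_{D/U} = 2.959/1.669 = 1.77.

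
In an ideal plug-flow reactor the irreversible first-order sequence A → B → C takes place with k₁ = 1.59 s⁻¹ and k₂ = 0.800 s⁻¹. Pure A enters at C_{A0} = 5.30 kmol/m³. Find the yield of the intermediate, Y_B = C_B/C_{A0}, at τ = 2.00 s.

Solving the coupled first-order balances gives C_B(τ) = [k₁/(k₂−k₁)]·C_{A0}·(e^(−k₁τ) − e^(−k₂τ)).
e^(−k₁τ) = e^(−1.59×2.00) = e^(−3.180) = 0.04159; e^(−k₂τ) = e^(−1.600) = 0.2019.
C_B = 1.59×5.30/(0.800−1.59) × (0.04159−0.2019) = (-10.67)×(-0.1603) = 1.710 kmol/m³.
Y_B = C_B/C_{A0} = 1.710/5.30 = 0.323.

0.323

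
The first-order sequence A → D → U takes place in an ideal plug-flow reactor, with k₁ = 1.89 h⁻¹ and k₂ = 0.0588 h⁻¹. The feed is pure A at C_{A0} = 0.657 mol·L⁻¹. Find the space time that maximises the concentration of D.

For first-order series the maximum of C_D occurs at τ_opt = ln(k₂/k₁)/(k₂−k₁).
= ln(0.0588/1.89)/(0.0588−1.89) = ln(0.03111)/-1.831 = -3.470/-1.831 = 1.90 h.

1.90 h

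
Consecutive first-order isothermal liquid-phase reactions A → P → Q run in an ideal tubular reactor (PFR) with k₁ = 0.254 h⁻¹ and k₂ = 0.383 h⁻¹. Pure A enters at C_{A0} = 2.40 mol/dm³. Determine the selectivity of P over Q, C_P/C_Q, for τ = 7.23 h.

0.293

For first-order series with pure A initially, C_P(τ) = k₁C_{A0}/(k₂−k₁)·(e^(−k₁τ) − e^(−k₂τ)).
e^(−k₁τ) = e^(−0.254×7.23) = e^(−1.836) = 0.1594; e^(−k₂τ) = e^(−2.769) = 0.06272.
C_P = 0.254×2.40/(0.383−0.254) × (0.1594−0.06272) = 4.726×0.09667 = 0.4568 mol/dm³.
C_A = C_{A0}e^(−k₁τ) = 0.3825 mol/dm³, so C_Q = C_{A0}−C_A−C_P = 1.561 mol/dm³; C_P/C_Q = 0.293.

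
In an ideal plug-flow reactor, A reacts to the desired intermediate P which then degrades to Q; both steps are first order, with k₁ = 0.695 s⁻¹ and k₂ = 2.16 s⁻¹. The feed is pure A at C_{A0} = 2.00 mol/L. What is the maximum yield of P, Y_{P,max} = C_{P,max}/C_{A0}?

For a first-order series the maximum intermediate yield is C_{P,max}/C_{A0} = (k₁/k₂)^[k₂/(k₂−k₁)].
= (0.695/2.16)^(2.16/(2.16−0.695)) = (0.3218)^(1.474) = 0.1879.

0.188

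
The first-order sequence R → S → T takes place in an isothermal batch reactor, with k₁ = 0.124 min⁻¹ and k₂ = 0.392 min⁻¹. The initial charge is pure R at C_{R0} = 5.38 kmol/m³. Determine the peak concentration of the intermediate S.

0.999 kmol/m³

At the optimum, C_{S,max}/C_{R0} = (k₁/k₂)^[k₂/(k₂−k₁)].
= (0.124/0.392)^(0.392/(0.392−0.124)) = (0.3163)^(1.463) = 0.1857.
C_{S,max} = 0.1857×5.38 = 0.999 kmol/m³.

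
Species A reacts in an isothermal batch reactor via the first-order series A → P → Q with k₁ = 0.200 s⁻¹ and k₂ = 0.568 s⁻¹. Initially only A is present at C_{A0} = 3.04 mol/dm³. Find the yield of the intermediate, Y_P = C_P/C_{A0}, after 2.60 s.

0.199

The intermediate concentration in a first-order A→B→C sequence is C_P = k₁C_{A0}(e^(−k₁t) − e^(−k₂t))/(k₂−k₁).
e^(−k₁t) = e^(−0.200×2.60) = e^(−0.5200) = 0.5945; e^(−k₂t) = e^(−1.477) = 0.2284.
C_P = 0.200×3.04/(0.568−0.200) × (0.5945−0.2284) = 1.652×0.3662 = 0.6049 mol/dm³.
Y_P = C_P/C_{A0} = 0.6049/3.04 = 0.199.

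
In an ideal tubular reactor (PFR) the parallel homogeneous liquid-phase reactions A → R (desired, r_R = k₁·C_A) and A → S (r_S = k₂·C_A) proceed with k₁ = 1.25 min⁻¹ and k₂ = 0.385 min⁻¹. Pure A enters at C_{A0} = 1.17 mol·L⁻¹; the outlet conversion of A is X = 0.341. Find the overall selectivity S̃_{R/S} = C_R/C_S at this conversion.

3.25

C_A = C_{A0}(1−X) = 0.7710 mol·L⁻¹.
Both paths are first order in A, so the instantaneous fraction to R is constant: dC_R/d(−C_A) = k₁/(k₁+k₂) = 0.7645.
C_R = 0.7645·(C_{A0}−C_A) = 0.7645×0.3990 = 0.305 mol·L⁻¹.
C_S = (C_{A0}−C_A)−C_R = 0.09395 mol·L⁻¹; S̃_{R/S} = 0.3050/0.09395 = 3.25.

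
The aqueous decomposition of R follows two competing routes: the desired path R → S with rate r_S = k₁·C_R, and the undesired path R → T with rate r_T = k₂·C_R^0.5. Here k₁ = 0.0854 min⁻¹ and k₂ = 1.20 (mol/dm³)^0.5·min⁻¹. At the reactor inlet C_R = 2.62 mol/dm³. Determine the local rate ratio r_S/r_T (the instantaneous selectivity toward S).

S_{S/T} = r_S/r_T = (k₁·C_R)/(k₂·C_R^0.5) = (k₁/k₂)·C_R^0.5.
= (0.0854×2.620) / (1.20×2.620^0.5) = 0.2237/1.942 = 0.115.

0.115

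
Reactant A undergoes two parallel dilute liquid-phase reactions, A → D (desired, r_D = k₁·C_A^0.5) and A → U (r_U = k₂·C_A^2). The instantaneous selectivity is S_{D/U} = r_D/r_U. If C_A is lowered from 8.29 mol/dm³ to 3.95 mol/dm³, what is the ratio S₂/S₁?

S_{D/U} = (k₁/k₂)·C_A^-1.5, so S₂/S₁ = (C_{A,2}/C_{A,1})^-1.5.
= (3.95/8.29)^(-1.5) = (0.4765)^(-1.5) = 3.04.
Selectivity toward D rises as C_A falls — low-concentration operation is favoured.

3.04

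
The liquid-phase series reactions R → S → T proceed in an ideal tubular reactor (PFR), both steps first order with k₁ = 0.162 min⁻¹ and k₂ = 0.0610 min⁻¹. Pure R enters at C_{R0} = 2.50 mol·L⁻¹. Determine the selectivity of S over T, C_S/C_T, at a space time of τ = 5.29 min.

5.07

Solving the coupled first-order balances gives C_S(τ) = [k₁/(k₂−k₁)]·C_{R0}·(e^(−k₁τ) − e^(−k₂τ)).
e^(−k₁τ) = e^(−0.162×5.29) = e^(−0.8570) = 0.4244; e^(−k₂τ) = e^(−0.3227) = 0.7242.
C_S = 0.162×2.50/(0.0610−0.162) × (0.4244−0.7242) = (-4.010)×(-0.2998) = 1.202 mol·L⁻¹.
C_R = C_{R0}e^(−k₁τ) = 1.061 mol·L⁻¹, so C_T = C_{R0}−C_R−C_S = 0.2369 mol·L⁻¹; C_S/C_T = 5.07.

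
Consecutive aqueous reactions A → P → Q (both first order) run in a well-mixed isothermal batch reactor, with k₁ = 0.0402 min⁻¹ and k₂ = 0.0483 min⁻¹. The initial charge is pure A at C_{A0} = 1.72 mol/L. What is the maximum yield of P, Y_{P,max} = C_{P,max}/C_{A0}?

0.335

At the optimum, C_{P,max}/C_{A0} = (k₁/k₂)^[k₂/(k₂−k₁)].
= (0.0402/0.0483)^(0.0483/(0.0483−0.0402)) = (0.8323)^(5.963) = 0.3347.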